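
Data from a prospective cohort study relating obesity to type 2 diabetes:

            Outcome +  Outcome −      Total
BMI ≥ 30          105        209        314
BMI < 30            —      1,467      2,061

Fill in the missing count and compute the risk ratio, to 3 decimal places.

The missing cell is in the unexposed row: 2061 − 1467 = 594.
So a = 105, b = 209, c = 594, d = 1467.
RR = [a/(a+b)] / [c/(c+d)] = (105/314) / (594/2061) = 0.33439/0.28821 = 1.16025

1.160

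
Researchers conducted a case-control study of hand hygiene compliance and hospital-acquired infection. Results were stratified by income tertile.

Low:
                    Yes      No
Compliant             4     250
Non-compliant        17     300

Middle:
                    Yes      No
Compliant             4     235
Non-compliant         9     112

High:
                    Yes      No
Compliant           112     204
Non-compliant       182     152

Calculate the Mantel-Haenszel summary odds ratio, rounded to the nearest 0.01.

OR_MH = Σ(aᵢdᵢ/nᵢ) / Σ(bᵢcᵢ/nᵢ), where nᵢ is the stratum total.
Stratum 1 (Low): n = 571; a·d/n = 4·300/571 = 2.1016; b·c/n = 250·17/571 = 7.4431
Stratum 2 (Middle): n = 360; a·d/n = 4·112/360 = 1.2444; b·c/n = 235·9/360 = 5.8750
Stratum 3 (High): n = 650; a·d/n = 112·152/650 = 26.1908; b·c/n = 204·182/650 = 57.1200
OR_MH = (2.1016 + 1.2444 + 26.1908) / (7.4431 + 5.8750 + 57.1200) = 29.5368 / 70.4381 = 0.41933

0.42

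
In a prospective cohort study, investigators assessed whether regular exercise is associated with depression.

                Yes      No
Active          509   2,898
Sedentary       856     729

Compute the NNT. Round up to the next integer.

Risk in treated group = 509/3407 = 0.14940; risk in control = 856/1585 = 0.54006.
Absolute risk reduction = 0.54006 − 0.14940 = 0.39066
NNT = 1 / ARR = 1 / 0.39066 = 2.560 → round up → 3

3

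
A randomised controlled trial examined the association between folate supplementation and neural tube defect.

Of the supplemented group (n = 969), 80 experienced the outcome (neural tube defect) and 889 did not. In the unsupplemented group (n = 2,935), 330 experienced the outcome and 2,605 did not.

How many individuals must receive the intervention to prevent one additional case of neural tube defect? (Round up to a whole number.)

34

Risk in treated group = 80/969 = 0.08256; risk in control = 330/2935 = 0.11244.
Absolute risk reduction = 0.11244 − 0.08256 = 0.02988
NNT = 1 / ARR = 1 / 0.02988 = 33.471 → round up → 34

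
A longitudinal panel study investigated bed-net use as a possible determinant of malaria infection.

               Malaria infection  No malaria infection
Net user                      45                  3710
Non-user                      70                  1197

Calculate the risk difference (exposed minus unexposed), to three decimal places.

Cells: a = 45, b = 3710, c = 70, d = 1197.
Risk in exposed = 45/3755 = 0.011984; risk in unexposed = 70/1267 = 0.055249.
Risk difference = 0.011984 − 0.055249 = -0.043265

-0.043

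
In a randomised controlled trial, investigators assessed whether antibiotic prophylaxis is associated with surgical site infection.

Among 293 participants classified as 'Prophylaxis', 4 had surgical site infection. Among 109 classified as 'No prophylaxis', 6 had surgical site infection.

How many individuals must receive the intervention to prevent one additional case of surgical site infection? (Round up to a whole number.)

25

Risk in treated group = 4/293 = 0.01365; risk in control = 6/109 = 0.05505.
Absolute risk reduction = 0.05505 − 0.01365 = 0.04139
NNT = 1 / ARR = 1 / 0.04139 = 24.158 → round up → 25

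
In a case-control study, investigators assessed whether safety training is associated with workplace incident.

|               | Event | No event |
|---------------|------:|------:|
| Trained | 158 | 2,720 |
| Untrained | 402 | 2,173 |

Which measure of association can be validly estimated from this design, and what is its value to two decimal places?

0.31

Cells: a = 158, b = 2720, c = 402, d = 2173.
This is a case-control study: participants were sampled on outcome status, so risks in the source population cannot be estimated directly — relative risk is not valid here. The odds ratio is the appropriate measure.
OR = (a·d)/(b·c) = (158 × 2173) / (2720 × 402) = 343334 / 1093440 = 0.31399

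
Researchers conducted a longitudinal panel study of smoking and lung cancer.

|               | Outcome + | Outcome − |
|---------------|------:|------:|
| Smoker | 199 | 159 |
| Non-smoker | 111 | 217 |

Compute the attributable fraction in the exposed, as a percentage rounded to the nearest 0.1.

39.1

Cells: a = 199, b = 159, c = 111, d = 217.
Risk in exposed = 199/358 = 0.55587; risk in unexposed = 111/328 = 0.33841.
RR = 0.55587/0.33841 = 1.64256
AR% = (RR − 1)/RR × 100 = (1.64256 − 1)/1.64256 × 100 = 39.1194%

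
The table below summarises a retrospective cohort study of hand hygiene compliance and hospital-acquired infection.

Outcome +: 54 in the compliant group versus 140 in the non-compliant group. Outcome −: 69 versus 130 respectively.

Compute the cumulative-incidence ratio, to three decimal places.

From the description: a = 54, b = 69, c = 140, d = 130.
Risk in exposed = 54/123 = 0.43902; risk in unexposed = 140/270 = 0.51852.
RR = 0.43902 / 0.51852 = 0.84669
The risk is 15% lower among the exposed than among the unexposed.

0.847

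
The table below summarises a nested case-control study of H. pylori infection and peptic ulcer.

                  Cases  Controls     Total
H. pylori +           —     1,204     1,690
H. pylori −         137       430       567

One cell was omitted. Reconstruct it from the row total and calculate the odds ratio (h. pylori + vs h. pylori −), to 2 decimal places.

1.27

The missing cell is in the exposed row: 1690 − 1204 = 486.
So a = 486, b = 1204, c = 137, d = 430.
OR = (a·d)/(b·c) = (486 × 430) / (1204 × 137) = 208980 / 164948 = 1.26694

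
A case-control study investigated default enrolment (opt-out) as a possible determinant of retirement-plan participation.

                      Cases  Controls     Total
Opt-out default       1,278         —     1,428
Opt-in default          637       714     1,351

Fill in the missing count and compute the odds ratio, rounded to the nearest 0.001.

9.550

The missing cell is in the exposed row: 1428 − 1278 = 150.
So a = 1278, b = 150, c = 637, d = 714.
OR = (a·d)/(b·c) = (1278 × 714) / (150 × 637) = 912492 / 95550 = 9.54989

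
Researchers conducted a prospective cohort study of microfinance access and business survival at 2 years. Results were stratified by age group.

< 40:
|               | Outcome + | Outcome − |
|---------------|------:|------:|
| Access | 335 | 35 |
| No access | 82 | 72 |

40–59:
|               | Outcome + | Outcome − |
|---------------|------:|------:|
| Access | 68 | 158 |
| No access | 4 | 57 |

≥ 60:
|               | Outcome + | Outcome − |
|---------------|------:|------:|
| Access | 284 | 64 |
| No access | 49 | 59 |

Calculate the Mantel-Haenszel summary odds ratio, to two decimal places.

6.61

OR_MH = Σ(aᵢdᵢ/nᵢ) / Σ(bᵢcᵢ/nᵢ), where nᵢ is the stratum total.
Stratum 1 (< 40): n = 524; a·d/n = 335·72/524 = 46.0305; b·c/n = 35·82/524 = 5.4771
Stratum 2 (40–59): n = 287; a·d/n = 68·57/287 = 13.5052; b·c/n = 158·4/287 = 2.2021
Stratum 3 (≥ 60): n = 456; a·d/n = 284·59/456 = 36.7456; b·c/n = 64·49/456 = 6.8772
OR_MH = (46.0305 + 13.5052 + 36.7456) / (5.4771 + 2.2021 + 6.8772) = 96.2814 / 14.5564 = 6.61438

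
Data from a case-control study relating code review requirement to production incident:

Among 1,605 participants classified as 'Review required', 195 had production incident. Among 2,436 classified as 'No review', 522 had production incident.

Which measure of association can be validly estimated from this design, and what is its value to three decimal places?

0.507

From the description: a = 195, b = 1410, c = 522, d = 1914.
This is a case-control study: participants were sampled on outcome status, so risks in the source population cannot be estimated directly — relative risk is not valid here. The odds ratio is the appropriate measure.
OR = (a·d)/(b·c) = (195 × 1914) / (1410 × 522) = 373230 / 736020 = 0.50709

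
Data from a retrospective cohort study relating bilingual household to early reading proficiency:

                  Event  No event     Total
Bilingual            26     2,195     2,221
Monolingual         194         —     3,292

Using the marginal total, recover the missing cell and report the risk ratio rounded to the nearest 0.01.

The missing cell is in the unexposed row: 3292 − 194 = 3098.
So a = 26, b = 2195, c = 194, d = 3098.
RR = [a/(a+b)] / [c/(c+d)] = (26/2221) / (194/3292) = 0.01171/0.05893 = 0.19865

0.20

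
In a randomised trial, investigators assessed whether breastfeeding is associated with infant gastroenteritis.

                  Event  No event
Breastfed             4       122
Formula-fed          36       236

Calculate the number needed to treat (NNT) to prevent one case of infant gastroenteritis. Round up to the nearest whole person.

10

Risk in treated group = 4/126 = 0.03175; risk in control = 36/272 = 0.13235.
Absolute risk reduction = 0.13235 − 0.03175 = 0.10061
NNT = 1 / ARR = 1 / 0.10061 = 9.940 → round up → 10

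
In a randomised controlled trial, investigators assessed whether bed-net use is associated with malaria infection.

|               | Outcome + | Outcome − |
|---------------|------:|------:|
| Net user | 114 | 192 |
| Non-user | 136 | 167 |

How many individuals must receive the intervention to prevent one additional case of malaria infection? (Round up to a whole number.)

14

Risk in treated group = 114/306 = 0.37255; risk in control = 136/303 = 0.44884.
Absolute risk reduction = 0.44884 − 0.37255 = 0.07630
NNT = 1 / ARR = 1 / 0.07630 = 13.107 → round up → 14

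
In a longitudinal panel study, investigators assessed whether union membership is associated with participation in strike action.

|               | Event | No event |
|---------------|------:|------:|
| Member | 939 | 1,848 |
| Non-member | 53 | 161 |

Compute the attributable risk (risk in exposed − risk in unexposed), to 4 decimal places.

0.0893

Cells: a = 939, b = 1848, c = 53, d = 161.
Risk in exposed = 939/2787 = 0.336921; risk in unexposed = 53/214 = 0.247664.
Risk difference = 0.336921 − 0.247664 = 0.089258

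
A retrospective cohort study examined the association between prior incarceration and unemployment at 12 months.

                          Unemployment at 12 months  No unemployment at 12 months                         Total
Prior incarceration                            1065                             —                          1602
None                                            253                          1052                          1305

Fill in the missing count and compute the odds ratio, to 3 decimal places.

The missing cell is in the exposed row: 1602 − 1065 = 537.
So a = 1065, b = 537, c = 253, d = 1052.
OR = (a·d)/(b·c) = (1065 × 1052) / (537 × 253) = 1120380 / 135861 = 8.24652

8.247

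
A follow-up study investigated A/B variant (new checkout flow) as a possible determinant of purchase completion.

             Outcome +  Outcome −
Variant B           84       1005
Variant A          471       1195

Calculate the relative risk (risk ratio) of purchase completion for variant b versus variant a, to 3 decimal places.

Cells: a = 84, b = 1005, c = 471, d = 1195.
Risk in exposed = 84/1089 = 0.07713; risk in unexposed = 471/1666 = 0.28271.
RR = 0.07713 / 0.28271 = 0.27284
The risk is 73% lower among the exposed than among the unexposed.

0.273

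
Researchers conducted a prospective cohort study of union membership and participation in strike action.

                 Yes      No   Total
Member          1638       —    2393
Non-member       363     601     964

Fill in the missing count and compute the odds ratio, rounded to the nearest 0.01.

3.59

The missing cell is in the exposed row: 2393 − 1638 = 755.
So a = 1638, b = 755, c = 363, d = 601.
OR = (a·d)/(b·c) = (1638 × 601) / (755 × 363) = 984438 / 274065 = 3.59199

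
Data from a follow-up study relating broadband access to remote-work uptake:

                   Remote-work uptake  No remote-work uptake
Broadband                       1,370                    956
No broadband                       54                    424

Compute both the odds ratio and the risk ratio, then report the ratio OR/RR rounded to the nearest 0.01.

Cells: a = 1370, b = 956, c = 54, d = 424.
OR = (1370·424)/(956·54) = 580880/51624 = 11.25213
Risk in exposed = 1370/2326 = 0.58899; risk in unexposed = 54/478 = 0.11297; RR = 5.21369
OR/RR = 11.25213 / 5.21369 = 2.15819
The outcome is not rare, so the OR lies further from 1 than the RR.

2.16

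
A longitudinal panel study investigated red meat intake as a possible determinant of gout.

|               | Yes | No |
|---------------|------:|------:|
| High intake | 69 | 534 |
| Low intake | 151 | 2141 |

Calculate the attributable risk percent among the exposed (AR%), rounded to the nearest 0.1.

42.4

Cells: a = 69, b = 534, c = 151, d = 2141.
Risk in exposed = 69/603 = 0.11443; risk in unexposed = 151/2292 = 0.06588.
RR = 0.11443/0.06588 = 1.73688
AR% = (RR − 1)/RR × 100 = (1.73688 − 1)/1.73688 × 100 = 42.4254%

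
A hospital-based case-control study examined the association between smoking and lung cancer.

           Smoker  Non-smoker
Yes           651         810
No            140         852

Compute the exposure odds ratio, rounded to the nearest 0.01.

Reading the table with exposure as columns: a = 651 (Smoker, case), b = 140 (Smoker, non-case), c = 810 (Non-smoker, case), d = 852.
OR = (a·d)/(b·c) = (651 × 852) / (140 × 810) = 554652 / 113400 = 4.89111
The odds of lung cancer are about 4.89 times as high in the smoker group.

4.89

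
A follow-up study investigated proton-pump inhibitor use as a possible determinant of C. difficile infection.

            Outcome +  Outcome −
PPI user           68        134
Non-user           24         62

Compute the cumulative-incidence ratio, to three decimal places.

1.206

Cells: a = 68, b = 134, c = 24, d = 62.
Risk in exposed = 68/202 = 0.33663; risk in unexposed = 24/86 = 0.27907.
RR = 0.33663 / 0.27907 = 1.20627
The risk among the exposed is 1.21 times that among the unexposed.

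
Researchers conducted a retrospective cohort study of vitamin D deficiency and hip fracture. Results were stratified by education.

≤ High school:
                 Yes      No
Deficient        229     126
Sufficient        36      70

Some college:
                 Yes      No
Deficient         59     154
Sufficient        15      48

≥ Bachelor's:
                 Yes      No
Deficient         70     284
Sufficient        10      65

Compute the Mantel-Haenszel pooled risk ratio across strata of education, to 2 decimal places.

1.65

RR_MH = Σ(aᵢ·n₀ᵢ/nᵢ) / Σ(cᵢ·n₁ᵢ/nᵢ), with n₁ᵢ = aᵢ+bᵢ (exposed), n₀ᵢ = cᵢ+dᵢ (unexposed), nᵢ = n₁ᵢ+n₀ᵢ.
Stratum 1 (≤ High school): n₁ = 355, n₀ = 106, n = 461; a·n₀/n = 229·106/461 = 52.6551; c·n₁/n = 36·355/461 = 27.7223
Stratum 2 (Some college): n₁ = 213, n₀ = 63, n = 276; a·n₀/n = 59·63/276 = 13.4674; c·n₁/n = 15·213/276 = 11.5761
Stratum 3 (≥ Bachelor's): n₁ = 354, n₀ = 75, n = 429; a·n₀/n = 70·75/429 = 12.2378; c·n₁/n = 10·354/429 = 8.2517
RR_MH = (52.6551 + 13.4674 + 12.2378) / (27.7223 + 11.5761 + 8.2517) = 78.3603 / 47.5502 = 1.64795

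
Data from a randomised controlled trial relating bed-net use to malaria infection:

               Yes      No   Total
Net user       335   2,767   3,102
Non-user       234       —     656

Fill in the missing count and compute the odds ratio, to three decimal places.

The missing cell is in the unexposed row: 656 − 234 = 422.
So a = 335, b = 2767, c = 234, d = 422.
OR = (a·d)/(b·c) = (335 × 422) / (2767 × 234) = 141370 / 647478 = 0.21834

0.218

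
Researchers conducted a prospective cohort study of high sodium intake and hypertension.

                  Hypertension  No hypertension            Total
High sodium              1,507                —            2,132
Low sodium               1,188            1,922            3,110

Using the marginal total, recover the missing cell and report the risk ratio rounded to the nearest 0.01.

The missing cell is in the exposed row: 2132 − 1507 = 625.
So a = 1507, b = 625, c = 1188, d = 1922.
RR = [a/(a+b)] / [c/(c+d)] = (1507/2132) / (1188/3110) = 0.70685/0.38199 = 1.85042

1.85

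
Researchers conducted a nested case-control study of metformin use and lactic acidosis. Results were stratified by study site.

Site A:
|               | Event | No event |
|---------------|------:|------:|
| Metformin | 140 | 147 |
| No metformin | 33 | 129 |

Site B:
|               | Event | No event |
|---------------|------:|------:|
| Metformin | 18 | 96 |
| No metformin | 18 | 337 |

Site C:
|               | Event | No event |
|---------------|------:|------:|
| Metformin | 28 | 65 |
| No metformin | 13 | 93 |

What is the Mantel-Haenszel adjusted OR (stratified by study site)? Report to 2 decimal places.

OR_MH = Σ(aᵢdᵢ/nᵢ) / Σ(bᵢcᵢ/nᵢ), where nᵢ is the stratum total.
Stratum 1 (Site A): n = 449; a·d/n = 140·129/449 = 40.2227; b·c/n = 147·33/449 = 10.8040
Stratum 2 (Site B): n = 469; a·d/n = 18·337/469 = 12.9339; b·c/n = 96·18/469 = 3.6844
Stratum 3 (Site C): n = 199; a·d/n = 28·93/199 = 13.0854; b·c/n = 65·13/199 = 4.2462
OR_MH = (40.2227 + 12.9339 + 13.0854) / (10.8040 + 3.6844 + 4.2462) = 66.2420 / 18.7347 = 3.53580

3.54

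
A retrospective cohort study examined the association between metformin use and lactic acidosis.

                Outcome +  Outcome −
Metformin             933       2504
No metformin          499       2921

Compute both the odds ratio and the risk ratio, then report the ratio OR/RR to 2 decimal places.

Cells: a = 933, b = 2504, c = 499, d = 2921.
OR = (933·2921)/(2504·499) = 2725293/1249496 = 2.18111
Risk in exposed = 933/3437 = 0.27146; risk in unexposed = 499/3420 = 0.14591; RR = 1.86049
OR/RR = 2.18111 / 1.86049 = 1.17233
The outcome is not rare, so the OR lies further from 1 than the RR.

1.17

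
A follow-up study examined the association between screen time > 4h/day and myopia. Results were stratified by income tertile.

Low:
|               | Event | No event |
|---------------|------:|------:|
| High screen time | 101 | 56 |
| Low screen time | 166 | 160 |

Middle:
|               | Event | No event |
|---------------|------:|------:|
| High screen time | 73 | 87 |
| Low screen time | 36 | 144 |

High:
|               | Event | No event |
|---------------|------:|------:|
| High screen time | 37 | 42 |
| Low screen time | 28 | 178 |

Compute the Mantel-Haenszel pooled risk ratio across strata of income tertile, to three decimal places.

RR_MH = Σ(aᵢ·n₀ᵢ/nᵢ) / Σ(cᵢ·n₁ᵢ/nᵢ), with n₁ᵢ = aᵢ+bᵢ (exposed), n₀ᵢ = cᵢ+dᵢ (unexposed), nᵢ = n₁ᵢ+n₀ᵢ.
Stratum 1 (Low): n₁ = 157, n₀ = 326, n = 483; a·n₀/n = 101·326/483 = 68.1698; c·n₁/n = 166·157/483 = 53.9586
Stratum 2 (Middle): n₁ = 160, n₀ = 180, n = 340; a·n₀/n = 73·180/340 = 38.6471; c·n₁/n = 36·160/340 = 16.9412
Stratum 3 (High): n₁ = 79, n₀ = 206, n = 285; a·n₀/n = 37·206/285 = 26.7439; c·n₁/n = 28·79/285 = 7.7614
RR_MH = (68.1698 + 38.6471 + 26.7439) / (53.9586 + 16.9412 + 7.7614) = 133.5607 / 78.6612 = 1.69792

1.698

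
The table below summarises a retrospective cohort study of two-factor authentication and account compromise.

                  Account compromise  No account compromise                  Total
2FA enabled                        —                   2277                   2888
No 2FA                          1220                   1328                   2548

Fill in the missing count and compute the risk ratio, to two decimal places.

0.44

The missing cell is in the exposed row: 2888 − 2277 = 611.
So a = 611, b = 2277, c = 1220, d = 1328.
RR = [a/(a+b)] / [c/(c+d)] = (611/2888) / (1220/2548) = 0.21157/0.47881 = 0.44186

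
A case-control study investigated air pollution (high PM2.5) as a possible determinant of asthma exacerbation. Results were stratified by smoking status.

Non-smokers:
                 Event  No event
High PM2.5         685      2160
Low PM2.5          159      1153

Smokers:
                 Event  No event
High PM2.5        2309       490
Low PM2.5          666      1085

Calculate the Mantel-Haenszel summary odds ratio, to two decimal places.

OR_MH = Σ(aᵢdᵢ/nᵢ) / Σ(bᵢcᵢ/nᵢ), where nᵢ is the stratum total.
Stratum 1 (Non-smokers): n = 4157; a·d/n = 685·1153/4157 = 189.9940; b·c/n = 2160·159/4157 = 82.6173
Stratum 2 (Smokers): n = 4550; a·d/n = 2309·1085/4550 = 550.6077; b·c/n = 490·666/4550 = 71.7231
OR_MH = (189.9940 + 550.6077) / (82.6173 + 71.7231) = 740.6017 / 154.3403 = 4.79850

4.80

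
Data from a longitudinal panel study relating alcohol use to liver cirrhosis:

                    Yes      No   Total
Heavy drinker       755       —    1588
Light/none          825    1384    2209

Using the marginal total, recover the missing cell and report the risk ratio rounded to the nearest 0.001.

The missing cell is in the exposed row: 1588 − 755 = 833.
So a = 755, b = 833, c = 825, d = 1384.
RR = [a/(a+b)] / [c/(c+d)] = (755/1588) / (825/2209) = 0.47544/0.37347 = 1.27303

1.273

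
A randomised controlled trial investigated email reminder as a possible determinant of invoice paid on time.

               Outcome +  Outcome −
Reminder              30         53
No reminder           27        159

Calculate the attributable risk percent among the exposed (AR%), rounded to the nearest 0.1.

59.8

Cells: a = 30, b = 53, c = 27, d = 159.
Risk in exposed = 30/83 = 0.36145; risk in unexposed = 27/186 = 0.14516.
RR = 0.36145/0.14516 = 2.48996
AR% = (RR − 1)/RR × 100 = (2.48996 − 1)/2.48996 × 100 = 59.8387%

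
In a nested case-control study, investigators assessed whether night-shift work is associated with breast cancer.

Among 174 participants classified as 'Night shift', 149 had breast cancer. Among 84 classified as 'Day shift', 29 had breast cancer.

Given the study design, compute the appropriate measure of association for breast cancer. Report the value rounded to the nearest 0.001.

11.303

From the description: a = 149, b = 25, c = 29, d = 55.
This is a nested case-control study: participants were sampled on outcome status, so risks in the source population cannot be estimated directly — relative risk is not valid here. The odds ratio is the appropriate measure.
OR = (a·d)/(b·c) = (149 × 55) / (25 × 29) = 8195 / 725 = 11.30345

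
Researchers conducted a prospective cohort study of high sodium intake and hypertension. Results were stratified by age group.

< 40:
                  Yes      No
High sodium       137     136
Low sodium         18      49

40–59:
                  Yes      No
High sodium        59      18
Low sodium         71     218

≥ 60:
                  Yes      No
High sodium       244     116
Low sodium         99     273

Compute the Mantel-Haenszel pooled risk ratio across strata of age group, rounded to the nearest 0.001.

2.531

RR_MH = Σ(aᵢ·n₀ᵢ/nᵢ) / Σ(cᵢ·n₁ᵢ/nᵢ), with n₁ᵢ = aᵢ+bᵢ (exposed), n₀ᵢ = cᵢ+dᵢ (unexposed), nᵢ = n₁ᵢ+n₀ᵢ.
Stratum 1 (< 40): n₁ = 273, n₀ = 67, n = 340; a·n₀/n = 137·67/340 = 26.9971; c·n₁/n = 18·273/340 = 14.4529
Stratum 2 (40–59): n₁ = 77, n₀ = 289, n = 366; a·n₀/n = 59·289/366 = 46.5874; c·n₁/n = 71·77/366 = 14.9372
Stratum 3 (≥ 60): n₁ = 360, n₀ = 372, n = 732; a·n₀/n = 244·372/732 = 124.0000; c·n₁/n = 99·360/732 = 48.6885
RR_MH = (26.9971 + 46.5874 + 124.0000) / (14.4529 + 14.9372 + 48.6885) = 197.5845 / 78.0786 = 2.53058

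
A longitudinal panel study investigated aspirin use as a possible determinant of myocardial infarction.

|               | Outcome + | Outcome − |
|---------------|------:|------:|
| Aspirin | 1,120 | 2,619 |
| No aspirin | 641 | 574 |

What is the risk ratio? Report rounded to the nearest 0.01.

0.57

Cells: a = 1120, b = 2619, c = 641, d = 574.
Risk in exposed = 1120/3739 = 0.29955; risk in unexposed = 641/1215 = 0.52757.
RR = 0.29955 / 0.52757 = 0.56778
The risk is 43% lower among the exposed than among the unexposed.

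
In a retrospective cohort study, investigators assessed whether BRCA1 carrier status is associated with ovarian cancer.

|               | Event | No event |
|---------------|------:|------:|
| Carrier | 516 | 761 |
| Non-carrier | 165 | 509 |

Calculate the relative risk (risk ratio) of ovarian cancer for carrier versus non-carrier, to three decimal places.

1.651

Cells: a = 516, b = 761, c = 165, d = 509.
Risk in exposed = 516/1277 = 0.40407; risk in unexposed = 165/674 = 0.24481.
RR = 0.40407 / 0.24481 = 1.65057
The risk among the exposed is 1.65 times that among the unexposed.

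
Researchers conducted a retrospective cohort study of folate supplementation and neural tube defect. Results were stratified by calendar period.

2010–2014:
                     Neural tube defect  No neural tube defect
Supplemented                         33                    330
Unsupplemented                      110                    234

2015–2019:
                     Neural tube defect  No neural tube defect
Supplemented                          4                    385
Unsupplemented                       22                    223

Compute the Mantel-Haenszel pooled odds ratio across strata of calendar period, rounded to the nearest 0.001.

0.191

OR_MH = Σ(aᵢdᵢ/nᵢ) / Σ(bᵢcᵢ/nᵢ), where nᵢ is the stratum total.
Stratum 1 (2010–2014): n = 707; a·d/n = 33·234/707 = 10.9222; b·c/n = 330·110/707 = 51.3437
Stratum 2 (2015–2019): n = 634; a·d/n = 4·223/634 = 1.4069; b·c/n = 385·22/634 = 13.3596
OR_MH = (10.9222 + 1.4069) / (51.3437 + 13.3596) = 12.3291 / 64.7033 = 0.19055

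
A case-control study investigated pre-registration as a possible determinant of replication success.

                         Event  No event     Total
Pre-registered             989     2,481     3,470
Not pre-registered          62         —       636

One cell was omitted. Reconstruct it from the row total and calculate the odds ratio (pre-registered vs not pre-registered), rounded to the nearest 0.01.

3.69

The missing cell is in the unexposed row: 636 − 62 = 574.
So a = 989, b = 2481, c = 62, d = 574.
OR = (a·d)/(b·c) = (989 × 574) / (2481 × 62) = 567686 / 153822 = 3.69054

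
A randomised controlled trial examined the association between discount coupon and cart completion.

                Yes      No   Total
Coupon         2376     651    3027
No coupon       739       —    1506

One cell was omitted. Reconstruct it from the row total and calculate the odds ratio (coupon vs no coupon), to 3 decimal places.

3.788

The missing cell is in the unexposed row: 1506 − 739 = 767.
So a = 2376, b = 651, c = 739, d = 767.
OR = (a·d)/(b·c) = (2376 × 767) / (651 × 739) = 1822392 / 481089 = 3.78806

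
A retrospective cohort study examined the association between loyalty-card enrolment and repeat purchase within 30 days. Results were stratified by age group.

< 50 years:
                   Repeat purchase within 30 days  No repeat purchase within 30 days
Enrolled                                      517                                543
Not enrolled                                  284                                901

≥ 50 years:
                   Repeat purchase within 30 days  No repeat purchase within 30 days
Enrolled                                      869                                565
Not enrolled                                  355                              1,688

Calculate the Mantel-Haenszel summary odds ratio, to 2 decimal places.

4.98

OR_MH = Σ(aᵢdᵢ/nᵢ) / Σ(bᵢcᵢ/nᵢ), where nᵢ is the stratum total.
Stratum 1 (< 50 years): n = 2245; a·d/n = 517·901/2245 = 207.4909; b·c/n = 543·284/2245 = 68.6913
Stratum 2 (≥ 50 years): n = 3477; a·d/n = 869·1688/3477 = 421.8786; b·c/n = 565·355/3477 = 57.6862
OR_MH = (207.4909 + 421.8786) / (68.6913 + 57.6862) = 629.3695 / 126.3775 = 4.98007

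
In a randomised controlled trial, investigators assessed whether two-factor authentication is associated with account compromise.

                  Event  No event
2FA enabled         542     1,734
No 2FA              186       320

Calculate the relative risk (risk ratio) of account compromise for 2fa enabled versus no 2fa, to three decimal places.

0.648

Cells: a = 542, b = 1734, c = 186, d = 320.
Risk in exposed = 542/2276 = 0.23814; risk in unexposed = 186/506 = 0.36759.
RR = 0.23814 / 0.36759 = 0.64784
The risk is 35% lower among the exposed than among the unexposed.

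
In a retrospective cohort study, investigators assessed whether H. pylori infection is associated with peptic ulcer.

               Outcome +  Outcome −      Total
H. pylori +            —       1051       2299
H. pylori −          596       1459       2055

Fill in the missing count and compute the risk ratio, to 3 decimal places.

The missing cell is in the exposed row: 2299 − 1051 = 1248.
So a = 1248, b = 1051, c = 596, d = 1459.
RR = [a/(a+b)] / [c/(c+d)] = (1248/2299) / (596/2055) = 0.54284/0.29002 = 1.87172

1.872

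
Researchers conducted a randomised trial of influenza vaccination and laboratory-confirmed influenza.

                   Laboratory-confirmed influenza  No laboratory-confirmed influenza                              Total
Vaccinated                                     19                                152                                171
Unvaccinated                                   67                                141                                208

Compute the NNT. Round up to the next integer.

5

Risk in treated group = 19/171 = 0.11111; risk in control = 67/208 = 0.32212.
Absolute risk reduction = 0.32212 − 0.11111 = 0.21100
NNT = 1 / ARR = 1 / 0.21100 = 4.739 → round up → 5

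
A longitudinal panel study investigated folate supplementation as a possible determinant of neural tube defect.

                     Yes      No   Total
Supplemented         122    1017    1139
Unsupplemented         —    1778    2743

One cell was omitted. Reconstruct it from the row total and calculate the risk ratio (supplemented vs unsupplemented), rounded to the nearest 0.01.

0.30

The missing cell is in the unexposed row: 2743 − 1778 = 965.
So a = 122, b = 1017, c = 965, d = 1778.
RR = [a/(a+b)] / [c/(c+d)] = (122/1139) / (965/2743) = 0.10711/0.35180 = 0.30446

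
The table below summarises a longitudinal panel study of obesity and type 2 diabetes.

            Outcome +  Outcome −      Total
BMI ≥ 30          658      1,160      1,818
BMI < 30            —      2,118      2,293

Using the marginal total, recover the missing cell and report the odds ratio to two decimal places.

6.87

The missing cell is in the unexposed row: 2293 − 2118 = 175.
So a = 658, b = 1160, c = 175, d = 2118.
OR = (a·d)/(b·c) = (658 × 2118) / (1160 × 175) = 1393644 / 203000 = 6.86524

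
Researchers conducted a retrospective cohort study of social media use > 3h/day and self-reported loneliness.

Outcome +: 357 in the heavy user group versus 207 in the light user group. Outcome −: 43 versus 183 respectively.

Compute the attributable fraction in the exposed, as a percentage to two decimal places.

From the description: a = 357, b = 43, c = 207, d = 183.
Risk in exposed = 357/400 = 0.89250; risk in unexposed = 207/390 = 0.53077.
RR = 0.89250/0.53077 = 1.68152
AR% = (RR − 1)/RR × 100 = (1.68152 − 1)/1.68152 × 100 = 40.5301%

40.53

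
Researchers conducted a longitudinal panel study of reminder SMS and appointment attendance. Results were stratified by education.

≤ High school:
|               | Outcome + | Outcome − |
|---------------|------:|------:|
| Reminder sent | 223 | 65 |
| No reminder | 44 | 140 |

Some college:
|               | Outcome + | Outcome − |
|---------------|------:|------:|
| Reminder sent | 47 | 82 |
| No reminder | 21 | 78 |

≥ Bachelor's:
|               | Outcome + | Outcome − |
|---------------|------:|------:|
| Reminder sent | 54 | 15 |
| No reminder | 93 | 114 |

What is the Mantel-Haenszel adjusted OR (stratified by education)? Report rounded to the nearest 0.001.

5.600

OR_MH = Σ(aᵢdᵢ/nᵢ) / Σ(bᵢcᵢ/nᵢ), where nᵢ is the stratum total.
Stratum 1 (≤ High school): n = 472; a·d/n = 223·140/472 = 66.1441; b·c/n = 65·44/472 = 6.0593
Stratum 2 (Some college): n = 228; a·d/n = 47·78/228 = 16.0789; b·c/n = 82·21/228 = 7.5526
Stratum 3 (≥ Bachelor's): n = 276; a·d/n = 54·114/276 = 22.3043; b·c/n = 15·93/276 = 5.0543
OR_MH = (66.1441 + 16.0789 + 22.3043) / (6.0593 + 7.5526 + 5.0543) = 104.5274 / 18.6663 = 5.59979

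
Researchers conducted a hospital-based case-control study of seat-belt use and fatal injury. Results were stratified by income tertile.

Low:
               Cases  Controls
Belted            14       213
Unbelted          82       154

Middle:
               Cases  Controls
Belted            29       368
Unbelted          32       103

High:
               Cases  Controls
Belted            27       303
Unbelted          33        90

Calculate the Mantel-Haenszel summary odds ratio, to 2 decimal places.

OR_MH = Σ(aᵢdᵢ/nᵢ) / Σ(bᵢcᵢ/nᵢ), where nᵢ is the stratum total.
Stratum 1 (Low): n = 463; a·d/n = 14·154/463 = 4.6566; b·c/n = 213·82/463 = 37.7235
Stratum 2 (Middle): n = 532; a·d/n = 29·103/532 = 5.6147; b·c/n = 368·32/532 = 22.1353
Stratum 3 (High): n = 453; a·d/n = 27·90/453 = 5.3642; b·c/n = 303·33/453 = 22.0728
OR_MH = (4.6566 + 5.6147 + 5.3642) / (37.7235 + 22.1353 + 22.0728) = 15.6355 / 81.9317 = 0.19084

0.19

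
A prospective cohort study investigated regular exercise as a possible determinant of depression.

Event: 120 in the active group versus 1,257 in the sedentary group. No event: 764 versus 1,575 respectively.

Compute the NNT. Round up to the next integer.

4

Risk in treated group = 120/884 = 0.13575; risk in control = 1257/2832 = 0.44386.
Absolute risk reduction = 0.44386 − 0.13575 = 0.30811
NNT = 1 / ARR = 1 / 0.30811 = 3.246 → round up → 4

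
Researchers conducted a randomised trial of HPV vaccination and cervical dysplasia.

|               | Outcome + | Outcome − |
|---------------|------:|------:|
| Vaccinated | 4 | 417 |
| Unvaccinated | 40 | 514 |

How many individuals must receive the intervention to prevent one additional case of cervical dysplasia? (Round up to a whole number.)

16

Risk in treated group = 4/421 = 0.00950; risk in control = 40/554 = 0.07220.
Absolute risk reduction = 0.07220 − 0.00950 = 0.06270
NNT = 1 / ARR = 1 / 0.06270 = 15.949 → round up → 16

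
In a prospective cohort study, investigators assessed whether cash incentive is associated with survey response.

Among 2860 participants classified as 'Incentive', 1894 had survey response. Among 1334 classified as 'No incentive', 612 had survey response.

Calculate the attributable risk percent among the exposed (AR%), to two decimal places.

30.72

From the description: a = 1894, b = 966, c = 612, d = 722.
Risk in exposed = 1894/2860 = 0.66224; risk in unexposed = 612/1334 = 0.45877.
RR = 0.66224/0.45877 = 1.44351
AR% = (RR − 1)/RR × 100 = (1.44351 − 1)/1.44351 × 100 = 30.7242%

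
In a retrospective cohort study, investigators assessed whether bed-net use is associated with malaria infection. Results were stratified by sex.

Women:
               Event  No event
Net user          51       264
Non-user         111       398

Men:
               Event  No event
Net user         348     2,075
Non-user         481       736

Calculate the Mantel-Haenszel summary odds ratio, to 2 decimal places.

OR_MH = Σ(aᵢdᵢ/nᵢ) / Σ(bᵢcᵢ/nᵢ), where nᵢ is the stratum total.
Stratum 1 (Women): n = 824; a·d/n = 51·398/824 = 24.6335; b·c/n = 264·111/824 = 35.5631
Stratum 2 (Men): n = 3640; a·d/n = 348·736/3640 = 70.3648; b·c/n = 2075·481/3640 = 274.1964
OR_MH = (24.6335 + 70.3648) / (35.5631 + 274.1964) = 94.9983 / 309.7595 = 0.30668

0.31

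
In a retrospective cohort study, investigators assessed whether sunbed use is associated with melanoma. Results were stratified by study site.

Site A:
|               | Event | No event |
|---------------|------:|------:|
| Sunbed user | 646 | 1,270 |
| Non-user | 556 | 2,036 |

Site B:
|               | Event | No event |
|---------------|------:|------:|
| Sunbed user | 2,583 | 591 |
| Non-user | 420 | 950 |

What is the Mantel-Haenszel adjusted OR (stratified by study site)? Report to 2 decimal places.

OR_MH = Σ(aᵢdᵢ/nᵢ) / Σ(bᵢcᵢ/nᵢ), where nᵢ is the stratum total.
Stratum 1 (Site A): n = 4508; a·d/n = 646·2036/4508 = 291.7604; b·c/n = 1270·556/4508 = 156.6371
Stratum 2 (Site B): n = 4544; a·d/n = 2583·950/4544 = 540.0198; b·c/n = 591·420/4544 = 54.6259
OR_MH = (291.7604 + 540.0198) / (156.6371 + 54.6259) = 831.7802 / 211.2630 = 3.93718

3.94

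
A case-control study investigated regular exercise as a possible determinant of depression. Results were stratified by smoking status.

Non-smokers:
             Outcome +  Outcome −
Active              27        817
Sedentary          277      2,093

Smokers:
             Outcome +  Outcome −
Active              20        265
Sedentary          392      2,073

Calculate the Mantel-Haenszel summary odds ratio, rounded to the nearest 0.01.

OR_MH = Σ(aᵢdᵢ/nᵢ) / Σ(bᵢcᵢ/nᵢ), where nᵢ is the stratum total.
Stratum 1 (Non-smokers): n = 3214; a·d/n = 27·2093/3214 = 17.5828; b·c/n = 817·277/3214 = 70.4135
Stratum 2 (Smokers): n = 2750; a·d/n = 20·2073/2750 = 15.0764; b·c/n = 265·392/2750 = 37.7745
OR_MH = (17.5828 + 15.0764) / (70.4135 + 37.7745) = 32.6591 / 108.1880 = 0.30187

0.30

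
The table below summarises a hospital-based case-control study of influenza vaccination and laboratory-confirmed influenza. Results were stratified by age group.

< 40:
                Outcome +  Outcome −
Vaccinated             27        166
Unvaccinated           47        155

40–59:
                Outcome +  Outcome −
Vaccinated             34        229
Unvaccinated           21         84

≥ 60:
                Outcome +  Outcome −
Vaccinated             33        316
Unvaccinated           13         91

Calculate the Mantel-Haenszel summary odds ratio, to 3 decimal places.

OR_MH = Σ(aᵢdᵢ/nᵢ) / Σ(bᵢcᵢ/nᵢ), where nᵢ is the stratum total.
Stratum 1 (< 40): n = 395; a·d/n = 27·155/395 = 10.5949; b·c/n = 166·47/395 = 19.7519
Stratum 2 (40–59): n = 368; a·d/n = 34·84/368 = 7.7609; b·c/n = 229·21/368 = 13.0679
Stratum 3 (≥ 60): n = 453; a·d/n = 33·91/453 = 6.6291; b·c/n = 316·13/453 = 9.0684
OR_MH = (10.5949 + 7.7609 + 6.6291) / (19.7519 + 13.0679 + 9.0684) = 24.9849 / 41.8883 = 0.59647

0.596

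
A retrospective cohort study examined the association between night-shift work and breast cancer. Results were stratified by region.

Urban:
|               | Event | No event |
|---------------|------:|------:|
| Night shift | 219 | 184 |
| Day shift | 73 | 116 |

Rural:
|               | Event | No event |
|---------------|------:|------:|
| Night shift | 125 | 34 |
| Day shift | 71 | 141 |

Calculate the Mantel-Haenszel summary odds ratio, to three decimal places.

3.097

OR_MH = Σ(aᵢdᵢ/nᵢ) / Σ(bᵢcᵢ/nᵢ), where nᵢ is the stratum total.
Stratum 1 (Urban): n = 592; a·d/n = 219·116/592 = 42.9122; b·c/n = 184·73/592 = 22.6892
Stratum 2 (Rural): n = 371; a·d/n = 125·141/371 = 47.5067; b·c/n = 34·71/371 = 6.5067
OR_MH = (42.9122 + 47.5067) / (22.6892 + 6.5067) = 90.4189 / 29.1959 = 3.09697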